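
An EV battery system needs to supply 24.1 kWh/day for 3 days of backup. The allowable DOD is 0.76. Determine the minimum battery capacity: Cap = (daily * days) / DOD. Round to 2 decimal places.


Total energy needed = daily * days = 24.1 * 3 = 72.3 kWh
Account for depth of discharge:
  Cap = total_energy / DOD = 72.3 / 0.76
  Cap = 95.13 kWh

95.13


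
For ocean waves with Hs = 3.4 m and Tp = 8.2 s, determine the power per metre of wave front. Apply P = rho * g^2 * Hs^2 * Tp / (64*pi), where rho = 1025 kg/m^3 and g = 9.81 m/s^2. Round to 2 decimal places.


Apply wave power formula:
  g^2 = 9.81^2 = 96.2361
  Hs^2 = 3.4^2 = 11.56
  Numerator = rho * g^2 * Hs^2 * Tp = 1025 * 96.2361 * 11.56 * 8.2 = 9350472.7
  Denominator = 64 * pi = 201.0619
  P = 9350472.7 / 201.0619 = 46505.44 W/m

46505.44


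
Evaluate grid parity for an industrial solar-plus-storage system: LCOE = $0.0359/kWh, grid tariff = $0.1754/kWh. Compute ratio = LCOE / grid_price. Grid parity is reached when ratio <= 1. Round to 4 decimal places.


Compare LCOE to grid price:
  LCOE = $0.0359/kWh, Grid price = $0.1754/kWh
  Ratio = LCOE / grid_price = 0.0359 / 0.1754 = 0.2047
  Grid parity achieved (ratio <= 1)? yes

0.2047


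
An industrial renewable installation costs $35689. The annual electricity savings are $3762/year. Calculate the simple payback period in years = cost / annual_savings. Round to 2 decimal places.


Simple payback period = initial cost / annual savings
Payback = 35689 / 3762
Payback = 9.49 years

9.49


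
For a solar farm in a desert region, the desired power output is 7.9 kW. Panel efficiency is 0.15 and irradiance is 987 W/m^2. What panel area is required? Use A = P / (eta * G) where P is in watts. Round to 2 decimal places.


Convert target power to watts: P = 7.9 * 1000 = 7900.0 W
Compute denominator: eta * G = 0.15 * 987 = 148.05
Required area A = P / (eta * G) = 7900.0 / 148.05
A = 53.36 m^2

53.36


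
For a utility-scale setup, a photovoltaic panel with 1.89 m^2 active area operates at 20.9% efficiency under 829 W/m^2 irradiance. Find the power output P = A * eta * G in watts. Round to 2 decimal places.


Use the solar power formula P = A * eta * G.
Given: A = 1.89 m^2, eta = 0.209, G = 829 W/m^2
P = 1.89 * 0.209 * 829
P = 327.46 W

327.46


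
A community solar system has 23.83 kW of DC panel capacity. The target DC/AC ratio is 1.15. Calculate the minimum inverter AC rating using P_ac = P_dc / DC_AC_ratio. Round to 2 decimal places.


The inverter AC capacity is determined by the DC/AC ratio.
Given: P_dc = 23.83 kW, DC/AC ratio = 1.15
P_ac = P_dc / ratio = 23.83 / 1.15
P_ac = 20.72 kW

20.72


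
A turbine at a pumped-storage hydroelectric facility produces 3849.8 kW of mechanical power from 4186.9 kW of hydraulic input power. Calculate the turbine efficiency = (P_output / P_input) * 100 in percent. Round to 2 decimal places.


Turbine efficiency = (output power / input power) * 100
eta = (3849.8 / 4186.9) * 100
eta = 91.95%

91.95


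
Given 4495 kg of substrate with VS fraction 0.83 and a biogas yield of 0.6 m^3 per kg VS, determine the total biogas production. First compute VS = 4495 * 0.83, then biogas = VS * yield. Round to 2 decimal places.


Compute volatile solids:
  VS = mass * VS_fraction = 4495 * 0.83 = 3730.85 kg
Calculate biogas volume:
  Biogas = VS * specific_yield = 3730.85 * 0.6
  Biogas = 2238.51 m^3

2238.51


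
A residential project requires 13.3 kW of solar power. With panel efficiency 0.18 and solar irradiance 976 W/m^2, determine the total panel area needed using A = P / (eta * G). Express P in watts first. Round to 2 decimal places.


Convert target power to watts: P = 13.3 * 1000 = 13300.0 W
Compute denominator: eta * G = 0.18 * 976 = 175.68
Required area A = P / (eta * G) = 13300.0 / 175.68
A = 75.71 m^2

75.71


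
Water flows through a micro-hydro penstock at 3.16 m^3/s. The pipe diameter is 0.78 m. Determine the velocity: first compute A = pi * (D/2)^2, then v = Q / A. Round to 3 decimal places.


Compute pipe cross-sectional area:
  A = pi * (D/2)^2 = pi * (0.78/2)^2 = 0.4778 m^2
Calculate velocity:
  v = Q / A = 3.16 / 0.4778
  v = 6.613 m/s

6.613


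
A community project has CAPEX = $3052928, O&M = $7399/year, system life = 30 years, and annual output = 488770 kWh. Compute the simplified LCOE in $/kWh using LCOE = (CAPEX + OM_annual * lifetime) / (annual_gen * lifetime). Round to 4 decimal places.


Total cost = CAPEX + OM * lifetime = 3052928 + 7399 * 30 = 3052928 + 221970 = 3274898
Total generation = annual * lifetime = 488770 * 30 = 14663100 kWh
LCOE = 3274898 / 14663100
LCOE = 0.2233 $/kWh

0.2233


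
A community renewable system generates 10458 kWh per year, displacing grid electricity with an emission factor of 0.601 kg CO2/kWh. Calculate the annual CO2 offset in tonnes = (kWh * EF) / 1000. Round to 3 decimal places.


CO2 offset in kg = generation * emission_factor
CO2 offset = 10458 * 0.601 = 6285.26 kg
Convert to tonnes:
  CO2 offset = 6285.26 / 1000 = 6.285 tonnes

6.285


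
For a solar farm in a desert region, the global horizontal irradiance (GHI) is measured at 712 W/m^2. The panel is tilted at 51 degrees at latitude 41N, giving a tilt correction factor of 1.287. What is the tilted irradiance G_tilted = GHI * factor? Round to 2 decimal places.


Identify the given values:
  GHI = 712 W/m^2, tilt correction factor = 1.287
Apply the formula G_tilted = GHI * factor:
  G_tilted = 712 * 1.287
  G_tilted = 916.34 W/m^2

916.34


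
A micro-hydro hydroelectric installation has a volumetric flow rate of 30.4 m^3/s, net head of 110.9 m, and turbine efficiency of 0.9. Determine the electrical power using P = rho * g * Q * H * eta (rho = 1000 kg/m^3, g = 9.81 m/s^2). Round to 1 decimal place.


Apply the hydropower formula P = rho * g * Q * H * eta
rho * g = 1000 * 9.81 = 9810.0
P = 9810.0 * 30.4 * 110.9 * 0.9
P = 29765737.4 W

29765737.4


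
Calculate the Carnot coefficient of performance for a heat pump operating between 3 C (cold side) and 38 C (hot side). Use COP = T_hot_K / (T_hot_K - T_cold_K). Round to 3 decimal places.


Convert to Kelvin:
  T_hot = 38 + 273.15 = 311.15 K
  T_cold = 3 + 273.15 = 276.15 K
Apply Carnot COP formula:
  COP = T_hot_K / (T_hot_K - T_cold_K) = 311.15 / 35.0
  COP = 8.890

8.890


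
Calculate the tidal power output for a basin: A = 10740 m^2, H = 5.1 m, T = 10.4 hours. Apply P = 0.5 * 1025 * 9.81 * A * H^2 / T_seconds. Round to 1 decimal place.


Convert period to seconds: T = 10.4 * 3600 = 37440.0 s
H^2 = 5.1^2 = 26.01
P = 0.5 * rho * g * A * H^2 / T
P = 0.5 * 1025 * 9.81 * 10740 * 26.01 / 37440.0
P = 37512.1 W

37512.1


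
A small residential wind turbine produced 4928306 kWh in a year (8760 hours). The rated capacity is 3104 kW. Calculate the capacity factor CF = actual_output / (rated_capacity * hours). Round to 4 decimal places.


Capacity factor = actual output / maximum possible output
Maximum possible = rated * hours = 3104 * 8760 = 27191040 kWh
CF = 4928306 / 27191040
CF = 0.1812

0.1812


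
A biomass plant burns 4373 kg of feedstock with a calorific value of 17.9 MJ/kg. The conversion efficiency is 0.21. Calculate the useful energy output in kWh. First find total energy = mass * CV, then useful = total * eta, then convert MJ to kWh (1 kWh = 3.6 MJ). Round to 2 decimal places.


Total energy = mass * CV = 4373 * 17.9 = 78276.7 MJ
Useful energy = total * eta = 78276.7 * 0.21 = 16438.11 MJ
Convert to kWh: 16438.11 / 3.6
Useful energy = 4566.14 kWh

4566.14


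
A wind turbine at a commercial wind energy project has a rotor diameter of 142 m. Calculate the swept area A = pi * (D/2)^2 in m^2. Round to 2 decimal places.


Compute the rotor radius:
  r = D / 2 = 142 / 2 = 71.0 m
Calculate swept area:
  A = pi * r^2 = pi * 71.0^2
  A = 15836.77 m^2

15836.77


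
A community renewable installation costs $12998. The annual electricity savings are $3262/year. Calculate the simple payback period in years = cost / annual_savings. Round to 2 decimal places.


Simple payback period = initial cost / annual savings
Payback = 12998 / 3262
Payback = 3.98 years

3.98


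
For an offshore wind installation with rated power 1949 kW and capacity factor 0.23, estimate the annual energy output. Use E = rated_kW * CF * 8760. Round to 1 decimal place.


Annual energy = rated_kW * capacity_factor * hours_per_year
Given: P_rated = 1949 kW, CF = 0.23, hours = 8760
E = 1949 * 0.23 * 8760
E = 3926845.2 kWh

3926845.2


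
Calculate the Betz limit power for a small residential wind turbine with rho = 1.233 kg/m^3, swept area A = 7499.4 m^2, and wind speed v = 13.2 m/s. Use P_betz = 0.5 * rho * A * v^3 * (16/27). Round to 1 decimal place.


The Betz coefficient Cp_max = 16/27 = 0.5926
v^3 = 13.2^3 = 2299.968
P_betz = 0.5 * rho * A * v^3 * Cp_max
P_betz = 0.5 * 1.233 * 7499.4 * 2299.968 * 0.5926
P_betz = 6301408.2 W

6301408.2


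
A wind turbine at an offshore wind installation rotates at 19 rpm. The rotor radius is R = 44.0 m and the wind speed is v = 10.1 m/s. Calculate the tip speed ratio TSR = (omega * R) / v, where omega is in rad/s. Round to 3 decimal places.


Convert rotational speed to rad/s:
  omega = 19 * 2 * pi / 60 = 1.9897 rad/s
Compute tip speed:
  v_tip = omega * R = 1.9897 * 44.0 = 87.546 m/s
Tip speed ratio:
  TSR = v_tip / v_wind = 87.546 / 10.1 = 8.668

8.668


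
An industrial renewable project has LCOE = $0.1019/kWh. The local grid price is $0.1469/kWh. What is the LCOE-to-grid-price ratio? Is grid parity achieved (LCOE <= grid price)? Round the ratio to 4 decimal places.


Compare LCOE to grid price:
  LCOE = $0.1019/kWh, Grid price = $0.1469/kWh
  Ratio = LCOE / grid_price = 0.1019 / 0.1469 = 0.6937
  Grid parity achieved (ratio <= 1)? yes

0.6937


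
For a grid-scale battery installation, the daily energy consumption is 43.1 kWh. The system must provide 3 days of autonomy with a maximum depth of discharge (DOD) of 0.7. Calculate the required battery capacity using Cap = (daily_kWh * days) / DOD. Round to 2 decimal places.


Total energy needed = daily * days = 43.1 * 3 = 129.3 kWh
Account for depth of discharge:
  Cap = total_energy / DOD = 129.3 / 0.7
  Cap = 184.71 kWh

184.71


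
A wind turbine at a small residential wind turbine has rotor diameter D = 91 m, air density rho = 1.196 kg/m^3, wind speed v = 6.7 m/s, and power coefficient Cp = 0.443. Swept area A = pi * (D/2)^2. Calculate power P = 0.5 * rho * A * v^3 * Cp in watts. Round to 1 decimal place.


Step 1 -- Compute swept area:
  A = pi * (D/2)^2 = pi * (91/2)^2 = 6503.88 m^2
Step 2 -- Apply wind power equation:
  P = 0.5 * rho * A * v^3 * Cp
  v^3 = 6.7^3 = 300.763
  P = 0.5 * 1.196 * 6503.88 * 300.763 * 0.443
  P = 518205.5 W

518205.5


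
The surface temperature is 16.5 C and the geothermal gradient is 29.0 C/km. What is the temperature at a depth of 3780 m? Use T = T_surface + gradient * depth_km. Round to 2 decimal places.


Convert depth to km: 3780 / 1000 = 3.78 km
Temperature increase = gradient * depth_km = 29.0 * 3.78 = 109.62 C
Temperature at depth = T_surface + delta_T = 16.5 + 109.62
T = 126.12 C

126.12


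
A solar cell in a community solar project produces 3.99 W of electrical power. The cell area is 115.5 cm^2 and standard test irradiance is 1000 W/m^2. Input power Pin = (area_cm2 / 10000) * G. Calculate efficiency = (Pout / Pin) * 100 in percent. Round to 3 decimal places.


First compute the input power:
  Pin = area_cm2 / 10000 * G = 115.5 / 10000 * 1000 = 11.55 W
Then compute efficiency:
  Efficiency = (Pout / Pin) * 100 = (3.99 / 11.55) * 100
  Efficiency = 34.545%

34.545


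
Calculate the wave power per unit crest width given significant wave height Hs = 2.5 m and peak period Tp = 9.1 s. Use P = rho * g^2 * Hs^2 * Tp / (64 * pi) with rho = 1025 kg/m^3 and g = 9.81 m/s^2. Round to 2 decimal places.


Apply wave power formula:
  g^2 = 9.81^2 = 96.2361
  Hs^2 = 2.5^2 = 6.25
  Numerator = rho * g^2 * Hs^2 * Tp = 1025 * 96.2361 * 6.25 * 9.1 = 5610263.89
  Denominator = 64 * pi = 201.0619
  P = 5610263.89 / 201.0619 = 27903.16 W/m

27903.16


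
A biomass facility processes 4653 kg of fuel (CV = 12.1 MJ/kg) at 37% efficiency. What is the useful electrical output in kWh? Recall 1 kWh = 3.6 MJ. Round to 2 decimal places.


Total energy = mass * CV = 4653 * 12.1 = 56301.3 MJ
Useful energy = total * eta = 56301.3 * 0.37 = 20831.48 MJ
Convert to kWh: 20831.48 / 3.6
Useful energy = 5786.52 kWh

5786.52


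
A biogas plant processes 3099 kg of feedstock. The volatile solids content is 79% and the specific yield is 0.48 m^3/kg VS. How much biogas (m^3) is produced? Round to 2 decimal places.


Compute volatile solids:
  VS = mass * VS_fraction = 3099 * 0.79 = 2448.21 kg
Calculate biogas volume:
  Biogas = VS * specific_yield = 2448.21 * 0.48
  Biogas = 1175.14 m^3

1175.14


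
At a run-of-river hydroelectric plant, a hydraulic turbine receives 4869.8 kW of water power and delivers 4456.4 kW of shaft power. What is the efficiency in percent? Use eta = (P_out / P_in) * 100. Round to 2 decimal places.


Turbine efficiency = (output power / input power) * 100
eta = (4456.4 / 4869.8) * 100
eta = 91.51%

91.51


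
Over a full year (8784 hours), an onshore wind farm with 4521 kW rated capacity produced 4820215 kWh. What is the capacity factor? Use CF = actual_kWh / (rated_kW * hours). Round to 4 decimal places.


Capacity factor = actual output / maximum possible output
Maximum possible = rated * hours = 4521 * 8784 = 39712464 kWh
CF = 4820215 / 39712464
CF = 0.1214

0.1214


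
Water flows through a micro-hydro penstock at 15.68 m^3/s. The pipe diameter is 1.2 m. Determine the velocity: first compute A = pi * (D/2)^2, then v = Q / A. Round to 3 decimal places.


Compute pipe cross-sectional area:
  A = pi * (D/2)^2 = pi * (1.2/2)^2 = 1.131 m^2
Calculate velocity:
  v = Q / A = 15.68 / 1.131
  v = 13.864 m/s

13.864


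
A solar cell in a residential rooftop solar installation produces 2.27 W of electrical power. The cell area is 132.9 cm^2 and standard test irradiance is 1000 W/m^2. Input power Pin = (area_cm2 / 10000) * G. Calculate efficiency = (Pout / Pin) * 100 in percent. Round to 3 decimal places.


First compute the input power:
  Pin = area_cm2 / 10000 * G = 132.9 / 10000 * 1000 = 13.29 W
Then compute efficiency:
  Efficiency = (Pout / Pin) * 100 = (2.27 / 13.29) * 100
  Efficiency = 17.081%

17.081


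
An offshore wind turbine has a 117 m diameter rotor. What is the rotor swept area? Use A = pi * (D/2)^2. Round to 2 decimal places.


Compute the rotor radius:
  r = D / 2 = 117 / 2 = 58.5 m
Calculate swept area:
  A = pi * r^2 = pi * 58.5^2
  A = 10751.32 m^2

10751.32


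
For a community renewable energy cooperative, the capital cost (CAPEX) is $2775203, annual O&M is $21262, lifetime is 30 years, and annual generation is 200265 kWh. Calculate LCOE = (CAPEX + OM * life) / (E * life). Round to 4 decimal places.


Total cost = CAPEX + OM * lifetime = 2775203 + 21262 * 30 = 2775203 + 637860 = 3413063
Total generation = annual * lifetime = 200265 * 30 = 6007950 kWh
LCOE = 3413063 / 6007950
LCOE = 0.5681 $/kWh

0.5681


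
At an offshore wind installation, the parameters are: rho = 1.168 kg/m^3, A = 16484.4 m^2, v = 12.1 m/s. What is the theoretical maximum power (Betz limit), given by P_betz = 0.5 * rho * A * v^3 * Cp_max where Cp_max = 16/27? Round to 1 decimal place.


The Betz coefficient Cp_max = 16/27 = 0.5926
v^3 = 12.1^3 = 1771.561
P_betz = 0.5 * rho * A * v^3 * Cp_max
P_betz = 0.5 * 1.168 * 16484.4 * 1771.561 * 0.5926
P_betz = 10106442.8 W

10106442.8


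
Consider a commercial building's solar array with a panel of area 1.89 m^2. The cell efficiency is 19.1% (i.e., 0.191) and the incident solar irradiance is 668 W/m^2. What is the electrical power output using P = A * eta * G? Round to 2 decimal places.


Use the solar power formula P = A * eta * G.
Given: A = 1.89 m^2, eta = 0.191, G = 668 W/m^2
P = 1.89 * 0.191 * 668
P = 241.14 W

241.14


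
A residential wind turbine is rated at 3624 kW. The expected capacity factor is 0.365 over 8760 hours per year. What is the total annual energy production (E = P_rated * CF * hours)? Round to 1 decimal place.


Annual energy = rated_kW * capacity_factor * hours_per_year
Given: P_rated = 3624 kW, CF = 0.365, hours = 8760
E = 3624 * 0.365 * 8760
E = 11587377.6 kWh

11587377.6


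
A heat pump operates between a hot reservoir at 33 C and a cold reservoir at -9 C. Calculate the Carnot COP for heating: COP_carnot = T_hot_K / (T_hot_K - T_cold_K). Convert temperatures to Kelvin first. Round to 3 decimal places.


Convert to Kelvin:
  T_hot = 33 + 273.15 = 306.15 K
  T_cold = -9 + 273.15 = 264.15 K
Apply Carnot COP formula:
  COP = T_hot_K / (T_hot_K - T_cold_K) = 306.15 / 42.0
  COP = 7.289

7.289


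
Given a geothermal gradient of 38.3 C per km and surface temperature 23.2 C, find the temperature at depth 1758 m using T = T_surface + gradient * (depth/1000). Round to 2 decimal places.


Convert depth to km: 1758 / 1000 = 1.758 km
Temperature increase = gradient * depth_km = 38.3 * 1.758 = 67.33 C
Temperature at depth = T_surface + delta_T = 23.2 + 67.33
T = 90.53 C

90.53


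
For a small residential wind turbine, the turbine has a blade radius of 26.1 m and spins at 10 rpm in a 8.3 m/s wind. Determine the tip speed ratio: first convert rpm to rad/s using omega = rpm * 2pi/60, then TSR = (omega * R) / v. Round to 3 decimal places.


Convert rotational speed to rad/s:
  omega = 10 * 2 * pi / 60 = 1.0472 rad/s
Compute tip speed:
  v_tip = omega * R = 1.0472 * 26.1 = 27.332 m/s
Tip speed ratio:
  TSR = v_tip / v_wind = 27.332 / 8.3 = 3.293

3.293


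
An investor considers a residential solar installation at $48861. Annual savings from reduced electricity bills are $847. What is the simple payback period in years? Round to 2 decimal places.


Simple payback period = initial cost / annual savings
Payback = 48861 / 847
Payback = 57.69 years

57.69


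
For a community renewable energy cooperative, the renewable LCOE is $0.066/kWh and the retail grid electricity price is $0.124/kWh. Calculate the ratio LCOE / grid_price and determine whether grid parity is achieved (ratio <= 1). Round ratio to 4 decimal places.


Compare LCOE to grid price:
  LCOE = $0.066/kWh, Grid price = $0.124/kWh
  Ratio = LCOE / grid_price = 0.066 / 0.124 = 0.5323
  Grid parity achieved (ratio <= 1)? yes

0.5323


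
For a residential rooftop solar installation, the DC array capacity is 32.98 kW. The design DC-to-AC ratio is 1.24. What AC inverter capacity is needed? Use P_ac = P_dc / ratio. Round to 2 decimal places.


The inverter AC capacity is determined by the DC/AC ratio.
Given: P_dc = 32.98 kW, DC/AC ratio = 1.24
P_ac = P_dc / ratio = 32.98 / 1.24
P_ac = 26.60 kW

26.60


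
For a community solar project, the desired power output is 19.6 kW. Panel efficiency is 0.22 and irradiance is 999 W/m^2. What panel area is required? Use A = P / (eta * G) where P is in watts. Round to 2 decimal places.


Convert target power to watts: P = 19.6 * 1000 = 19600.0 W
Compute denominator: eta * G = 0.22 * 999 = 219.78
Required area A = P / (eta * G) = 19600.0 / 219.78
A = 89.18 m^2

89.18


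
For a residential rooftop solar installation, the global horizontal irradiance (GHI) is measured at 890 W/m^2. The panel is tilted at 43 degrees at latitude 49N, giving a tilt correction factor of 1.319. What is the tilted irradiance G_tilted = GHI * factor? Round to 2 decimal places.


Identify the given values:
  GHI = 890 W/m^2, tilt correction factor = 1.319
Apply the formula G_tilted = GHI * factor:
  G_tilted = 890 * 1.319
  G_tilted = 1173.91 W/m^2

1173.91


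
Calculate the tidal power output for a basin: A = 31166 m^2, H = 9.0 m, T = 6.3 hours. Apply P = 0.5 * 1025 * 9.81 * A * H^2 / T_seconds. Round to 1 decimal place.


Convert period to seconds: T = 6.3 * 3600 = 22680.0 s
H^2 = 9.0^2 = 81.0
P = 0.5 * rho * g * A * H^2 / T
P = 0.5 * 1025 * 9.81 * 31166 * 81.0 / 22680.0
P = 559610.6 W

559610.6


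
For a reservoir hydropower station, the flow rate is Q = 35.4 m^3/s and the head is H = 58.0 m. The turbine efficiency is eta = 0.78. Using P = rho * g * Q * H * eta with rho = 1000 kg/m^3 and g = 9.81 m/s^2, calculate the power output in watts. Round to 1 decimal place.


Apply the hydropower formula P = rho * g * Q * H * eta
rho * g = 1000 * 9.81 = 9810.0
P = 9810.0 * 35.4 * 58.0 * 0.78
P = 15710675.8 W

15710675.8


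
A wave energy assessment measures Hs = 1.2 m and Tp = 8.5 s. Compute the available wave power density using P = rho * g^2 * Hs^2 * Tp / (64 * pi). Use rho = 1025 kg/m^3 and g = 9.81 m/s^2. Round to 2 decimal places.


Apply wave power formula:
  g^2 = 9.81^2 = 96.2361
  Hs^2 = 1.2^2 = 1.44
  Numerator = rho * g^2 * Hs^2 * Tp = 1025 * 96.2361 * 1.44 * 8.5 = 1207378.11
  Denominator = 64 * pi = 201.0619
  P = 1207378.11 / 201.0619 = 6005.01 W/m

6005.01


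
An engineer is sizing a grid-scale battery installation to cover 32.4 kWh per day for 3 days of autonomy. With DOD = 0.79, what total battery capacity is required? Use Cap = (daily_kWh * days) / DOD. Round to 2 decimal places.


Total energy needed = daily * days = 32.4 * 3 = 97.2 kWh
Account for depth of discharge:
  Cap = total_energy / DOD = 97.2 / 0.79
  Cap = 123.04 kWh

123.04


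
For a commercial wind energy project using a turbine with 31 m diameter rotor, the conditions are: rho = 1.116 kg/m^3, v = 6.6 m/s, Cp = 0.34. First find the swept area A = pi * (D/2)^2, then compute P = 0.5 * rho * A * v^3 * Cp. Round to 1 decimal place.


Step 1 -- Compute swept area:
  A = pi * (D/2)^2 = pi * (31/2)^2 = 754.77 m^2
Step 2 -- Apply wind power equation:
  P = 0.5 * rho * A * v^3 * Cp
  v^3 = 6.6^3 = 287.496
  P = 0.5 * 1.116 * 754.77 * 287.496 * 0.34
  P = 41167.9 W

41167.9


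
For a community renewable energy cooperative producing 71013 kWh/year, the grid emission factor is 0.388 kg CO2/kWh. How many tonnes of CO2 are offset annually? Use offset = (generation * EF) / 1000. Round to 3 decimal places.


CO2 offset in kg = generation * emission_factor
CO2 offset = 71013 * 0.388 = 27553.04 kg
Convert to tonnes:
  CO2 offset = 27553.04 / 1000 = 27.553 tonnes

27.553


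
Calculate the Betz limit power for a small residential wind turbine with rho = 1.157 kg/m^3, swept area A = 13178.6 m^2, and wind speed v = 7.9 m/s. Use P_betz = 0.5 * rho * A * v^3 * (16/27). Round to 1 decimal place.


The Betz coefficient Cp_max = 16/27 = 0.5926
v^3 = 7.9^3 = 493.039
P_betz = 0.5 * rho * A * v^3 * Cp_max
P_betz = 0.5 * 1.157 * 13178.6 * 493.039 * 0.5926
P_betz = 2227461.1 W

2227461.1


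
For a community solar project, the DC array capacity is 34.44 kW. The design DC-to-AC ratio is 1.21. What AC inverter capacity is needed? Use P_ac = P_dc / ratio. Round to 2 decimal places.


The inverter AC capacity is determined by the DC/AC ratio.
Given: P_dc = 34.44 kW, DC/AC ratio = 1.21
P_ac = P_dc / ratio = 34.44 / 1.21
P_ac = 28.46 kW

28.46


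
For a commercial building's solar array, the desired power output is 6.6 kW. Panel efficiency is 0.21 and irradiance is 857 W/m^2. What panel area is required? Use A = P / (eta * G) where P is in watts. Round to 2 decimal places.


Convert target power to watts: P = 6.6 * 1000 = 6600.0 W
Compute denominator: eta * G = 0.21 * 857 = 179.97
Required area A = P / (eta * G) = 6600.0 / 179.97
A = 36.67 m^2

36.67


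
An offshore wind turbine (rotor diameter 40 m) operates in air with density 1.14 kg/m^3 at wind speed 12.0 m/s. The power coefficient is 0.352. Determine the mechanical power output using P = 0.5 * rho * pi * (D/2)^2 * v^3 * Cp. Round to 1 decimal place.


Step 1 -- Compute swept area:
  A = pi * (D/2)^2 = pi * (40/2)^2 = 1256.64 m^2
Step 2 -- Apply wind power equation:
  P = 0.5 * rho * A * v^3 * Cp
  v^3 = 12.0^3 = 1728.0
  P = 0.5 * 1.14 * 1256.64 * 1728.0 * 0.352
  P = 435683.5 W

435683.5


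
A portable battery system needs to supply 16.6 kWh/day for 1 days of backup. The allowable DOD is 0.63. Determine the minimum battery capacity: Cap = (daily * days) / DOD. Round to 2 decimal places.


Total energy needed = daily * days = 16.6 * 1 = 16.6 kWh
Account for depth of discharge:
  Cap = total_energy / DOD = 16.6 / 0.63
  Cap = 26.35 kWh

26.35


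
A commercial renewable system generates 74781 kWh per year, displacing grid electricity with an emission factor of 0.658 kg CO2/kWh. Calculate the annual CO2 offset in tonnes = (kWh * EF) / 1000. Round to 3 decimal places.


CO2 offset in kg = generation * emission_factor
CO2 offset = 74781 * 0.658 = 49205.9 kg
Convert to tonnes:
  CO2 offset = 49205.9 / 1000 = 49.206 tonnes

49.206


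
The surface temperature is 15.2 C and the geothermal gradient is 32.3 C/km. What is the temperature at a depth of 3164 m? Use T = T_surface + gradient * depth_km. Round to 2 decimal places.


Convert depth to km: 3164 / 1000 = 3.164 km
Temperature increase = gradient * depth_km = 32.3 * 3.164 = 102.2 C
Temperature at depth = T_surface + delta_T = 15.2 + 102.2
T = 117.40 C

117.40


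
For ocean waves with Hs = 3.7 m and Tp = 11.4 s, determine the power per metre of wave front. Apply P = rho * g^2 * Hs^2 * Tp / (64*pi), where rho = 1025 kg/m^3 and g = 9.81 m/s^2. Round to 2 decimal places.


Apply wave power formula:
  g^2 = 9.81^2 = 96.2361
  Hs^2 = 3.7^2 = 13.69
  Numerator = rho * g^2 * Hs^2 * Tp = 1025 * 96.2361 * 13.69 * 11.4 = 15394662.76
  Denominator = 64 * pi = 201.0619
  P = 15394662.76 / 201.0619 = 76566.77 W/m

76566.77


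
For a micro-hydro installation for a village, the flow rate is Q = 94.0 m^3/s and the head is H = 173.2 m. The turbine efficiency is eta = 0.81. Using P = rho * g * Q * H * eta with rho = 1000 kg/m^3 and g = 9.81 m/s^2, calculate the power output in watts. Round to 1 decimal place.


Apply the hydropower formula P = rho * g * Q * H * eta
rho * g = 1000 * 9.81 = 9810.0
P = 9810.0 * 94.0 * 173.2 * 0.81
P = 129368864.9 W

129368864.9


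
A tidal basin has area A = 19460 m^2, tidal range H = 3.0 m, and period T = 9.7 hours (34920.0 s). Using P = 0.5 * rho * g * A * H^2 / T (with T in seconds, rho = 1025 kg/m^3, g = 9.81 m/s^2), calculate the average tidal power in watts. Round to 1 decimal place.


Convert period to seconds: T = 9.7 * 3600 = 34920.0 s
H^2 = 3.0^2 = 9.0
P = 0.5 * rho * g * A * H^2 / T
P = 0.5 * 1025 * 9.81 * 19460 * 9.0 / 34920.0
P = 25215.9 W

25215.9


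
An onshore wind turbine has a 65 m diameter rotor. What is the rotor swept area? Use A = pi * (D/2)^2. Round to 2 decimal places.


Compute the rotor radius:
  r = D / 2 = 65 / 2 = 32.5 m
Calculate swept area:
  A = pi * r^2 = pi * 32.5^2
  A = 3318.31 m^2

3318.31


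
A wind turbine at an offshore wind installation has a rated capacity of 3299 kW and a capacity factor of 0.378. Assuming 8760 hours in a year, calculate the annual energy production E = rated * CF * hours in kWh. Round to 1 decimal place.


Annual energy = rated_kW * capacity_factor * hours_per_year
Given: P_rated = 3299 kW, CF = 0.378, hours = 8760
E = 3299 * 0.378 * 8760
E = 10923912.7 kWh

10923912.7


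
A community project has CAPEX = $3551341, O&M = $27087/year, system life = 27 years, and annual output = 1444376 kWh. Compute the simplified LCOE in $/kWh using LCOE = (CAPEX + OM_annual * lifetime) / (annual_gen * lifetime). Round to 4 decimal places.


Total cost = CAPEX + OM * lifetime = 3551341 + 27087 * 27 = 3551341 + 731349 = 4282690
Total generation = annual * lifetime = 1444376 * 27 = 38998152 kWh
LCOE = 4282690 / 38998152
LCOE = 0.1098 $/kWh

0.1098


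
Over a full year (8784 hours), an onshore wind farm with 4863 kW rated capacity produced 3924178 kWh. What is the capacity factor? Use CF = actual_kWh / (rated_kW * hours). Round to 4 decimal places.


Capacity factor = actual output / maximum possible output
Maximum possible = rated * hours = 4863 * 8784 = 42716592 kWh
CF = 3924178 / 42716592
CF = 0.0919

0.0919


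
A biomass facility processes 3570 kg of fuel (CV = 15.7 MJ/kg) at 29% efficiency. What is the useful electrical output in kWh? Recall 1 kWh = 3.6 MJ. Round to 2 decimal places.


Total energy = mass * CV = 3570 * 15.7 = 56049.0 MJ
Useful energy = total * eta = 56049.0 * 0.29 = 16254.21 MJ
Convert to kWh: 16254.21 / 3.6
Useful energy = 4515.06 kWh

4515.06


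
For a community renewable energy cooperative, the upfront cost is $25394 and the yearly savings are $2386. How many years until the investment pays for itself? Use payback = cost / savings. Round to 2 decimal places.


Simple payback period = initial cost / annual savings
Payback = 25394 / 2386
Payback = 10.64 years

10.64


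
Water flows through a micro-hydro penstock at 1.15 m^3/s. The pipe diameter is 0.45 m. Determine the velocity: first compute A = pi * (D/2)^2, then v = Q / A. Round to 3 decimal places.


Compute pipe cross-sectional area:
  A = pi * (D/2)^2 = pi * (0.45/2)^2 = 0.159 m^2
Calculate velocity:
  v = Q / A = 1.15 / 0.159
  v = 7.231 m/s

7.231


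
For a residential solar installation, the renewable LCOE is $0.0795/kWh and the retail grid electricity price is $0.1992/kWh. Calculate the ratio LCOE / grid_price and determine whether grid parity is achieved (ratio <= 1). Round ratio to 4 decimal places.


Compare LCOE to grid price:
  LCOE = $0.0795/kWh, Grid price = $0.1992/kWh
  Ratio = LCOE / grid_price = 0.0795 / 0.1992 = 0.3991
  Grid parity achieved (ratio <= 1)? yes

0.3991


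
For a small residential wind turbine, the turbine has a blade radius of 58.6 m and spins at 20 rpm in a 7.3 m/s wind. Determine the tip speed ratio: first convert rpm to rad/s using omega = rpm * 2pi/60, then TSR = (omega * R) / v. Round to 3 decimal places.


Convert rotational speed to rad/s:
  omega = 20 * 2 * pi / 60 = 2.0944 rad/s
Compute tip speed:
  v_tip = omega * R = 2.0944 * 58.6 = 122.732 m/s
Tip speed ratio:
  TSR = v_tip / v_wind = 122.732 / 7.3 = 16.813

16.813


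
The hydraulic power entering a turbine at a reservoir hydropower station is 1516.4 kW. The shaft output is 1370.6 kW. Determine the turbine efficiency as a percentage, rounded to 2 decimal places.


Turbine efficiency = (output power / input power) * 100
eta = (1370.6 / 1516.4) * 100
eta = 90.39%

90.39


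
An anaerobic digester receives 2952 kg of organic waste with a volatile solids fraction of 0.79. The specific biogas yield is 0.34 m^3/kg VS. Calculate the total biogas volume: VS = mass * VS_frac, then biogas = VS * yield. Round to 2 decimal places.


Compute volatile solids:
  VS = mass * VS_fraction = 2952 * 0.79 = 2332.08 kg
Calculate biogas volume:
  Biogas = VS * specific_yield = 2332.08 * 0.34
  Biogas = 792.91 m^3

792.91


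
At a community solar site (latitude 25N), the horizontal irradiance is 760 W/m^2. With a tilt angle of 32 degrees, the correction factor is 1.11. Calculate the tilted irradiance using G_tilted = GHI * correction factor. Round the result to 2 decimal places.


Identify the given values:
  GHI = 760 W/m^2, tilt correction factor = 1.11
Apply the formula G_tilted = GHI * factor:
  G_tilted = 760 * 1.11
  G_tilted = 843.60 W/m^2

843.60


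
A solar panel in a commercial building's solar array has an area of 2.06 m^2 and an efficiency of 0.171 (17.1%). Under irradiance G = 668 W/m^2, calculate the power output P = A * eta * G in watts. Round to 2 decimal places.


Use the solar power formula P = A * eta * G.
Given: A = 2.06 m^2, eta = 0.171, G = 668 W/m^2
P = 2.06 * 0.171 * 668
P = 235.31 W

235.31


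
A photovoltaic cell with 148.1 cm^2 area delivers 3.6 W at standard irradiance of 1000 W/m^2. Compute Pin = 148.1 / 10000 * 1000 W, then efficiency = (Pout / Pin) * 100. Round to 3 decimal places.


First compute the input power:
  Pin = area_cm2 / 10000 * G = 148.1 / 10000 * 1000 = 14.81 W
Then compute efficiency:
  Efficiency = (Pout / Pin) * 100 = (3.6 / 14.81) * 100
  Efficiency = 24.308%

24.308


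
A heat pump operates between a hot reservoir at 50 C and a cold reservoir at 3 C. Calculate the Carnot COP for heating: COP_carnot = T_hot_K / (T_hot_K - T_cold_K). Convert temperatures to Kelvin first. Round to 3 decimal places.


Convert to Kelvin:
  T_hot = 50 + 273.15 = 323.15 K
  T_cold = 3 + 273.15 = 276.15 K
Apply Carnot COP formula:
  COP = T_hot_K / (T_hot_K - T_cold_K) = 323.15 / 47.0
  COP = 6.876

6.876


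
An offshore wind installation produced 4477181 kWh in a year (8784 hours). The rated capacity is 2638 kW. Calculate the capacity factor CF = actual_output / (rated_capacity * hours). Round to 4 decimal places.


Capacity factor = actual output / maximum possible output
Maximum possible = rated * hours = 2638 * 8784 = 23172192 kWh
CF = 4477181 / 23172192
CF = 0.1932

0.1932


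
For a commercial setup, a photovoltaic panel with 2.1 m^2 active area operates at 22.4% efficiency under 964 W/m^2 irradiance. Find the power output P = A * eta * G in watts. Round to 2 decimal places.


Use the solar power formula P = A * eta * G.
Given: A = 2.1 m^2, eta = 0.224, G = 964 W/m^2
P = 2.1 * 0.224 * 964
P = 453.47 W

453.47


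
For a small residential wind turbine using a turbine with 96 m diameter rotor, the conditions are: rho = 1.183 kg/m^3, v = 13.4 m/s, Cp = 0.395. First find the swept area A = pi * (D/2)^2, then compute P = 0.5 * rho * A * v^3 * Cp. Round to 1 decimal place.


Step 1 -- Compute swept area:
  A = pi * (D/2)^2 = pi * (96/2)^2 = 7238.23 m^2
Step 2 -- Apply wind power equation:
  P = 0.5 * rho * A * v^3 * Cp
  v^3 = 13.4^3 = 2406.104
  P = 0.5 * 1.183 * 7238.23 * 2406.104 * 0.395
  P = 4069102.1 W

4069102.1


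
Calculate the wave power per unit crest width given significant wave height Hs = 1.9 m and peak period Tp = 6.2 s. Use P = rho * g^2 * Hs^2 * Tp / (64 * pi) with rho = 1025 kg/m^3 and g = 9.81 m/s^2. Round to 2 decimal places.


Apply wave power formula:
  g^2 = 9.81^2 = 96.2361
  Hs^2 = 1.9^2 = 3.61
  Numerator = rho * g^2 * Hs^2 * Tp = 1025 * 96.2361 * 3.61 * 6.2 = 2207805.3
  Denominator = 64 * pi = 201.0619
  P = 2207805.3 / 201.0619 = 10980.72 W/m

10980.72


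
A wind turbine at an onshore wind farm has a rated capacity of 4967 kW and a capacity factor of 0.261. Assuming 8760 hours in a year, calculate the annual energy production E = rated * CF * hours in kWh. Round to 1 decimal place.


Annual energy = rated_kW * capacity_factor * hours_per_year
Given: P_rated = 4967 kW, CF = 0.261, hours = 8760
E = 4967 * 0.261 * 8760
E = 11356350.1 kWh

11356350.1


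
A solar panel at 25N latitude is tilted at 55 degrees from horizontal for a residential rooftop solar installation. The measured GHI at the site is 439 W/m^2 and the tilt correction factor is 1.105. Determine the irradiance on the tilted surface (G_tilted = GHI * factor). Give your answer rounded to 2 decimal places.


Identify the given values:
  GHI = 439 W/m^2, tilt correction factor = 1.105
Apply the formula G_tilted = GHI * factor:
  G_tilted = 439 * 1.105
  G_tilted = 485.10 W/m^2

485.10


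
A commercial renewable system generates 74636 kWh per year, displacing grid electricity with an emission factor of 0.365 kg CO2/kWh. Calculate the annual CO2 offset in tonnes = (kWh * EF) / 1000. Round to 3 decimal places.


CO2 offset in kg = generation * emission_factor
CO2 offset = 74636 * 0.365 = 27242.14 kg
Convert to tonnes:
  CO2 offset = 27242.14 / 1000 = 27.242 tonnes

27.242


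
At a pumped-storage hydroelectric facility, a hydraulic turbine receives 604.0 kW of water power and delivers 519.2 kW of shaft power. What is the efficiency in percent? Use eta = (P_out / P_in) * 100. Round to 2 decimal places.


Turbine efficiency = (output power / input power) * 100
eta = (519.2 / 604.0) * 100
eta = 85.96%

85.96


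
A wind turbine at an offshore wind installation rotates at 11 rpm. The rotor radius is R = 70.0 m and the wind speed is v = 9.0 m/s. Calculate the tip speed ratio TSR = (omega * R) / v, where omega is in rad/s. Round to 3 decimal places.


Convert rotational speed to rad/s:
  omega = 11 * 2 * pi / 60 = 1.1519 rad/s
Compute tip speed:
  v_tip = omega * R = 1.1519 * 70.0 = 80.634 m/s
Tip speed ratio:
  TSR = v_tip / v_wind = 80.634 / 9.0 = 8.959

8.959


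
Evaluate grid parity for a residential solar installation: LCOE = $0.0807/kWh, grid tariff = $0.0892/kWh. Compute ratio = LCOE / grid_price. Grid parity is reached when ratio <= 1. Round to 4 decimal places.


Compare LCOE to grid price:
  LCOE = $0.0807/kWh, Grid price = $0.0892/kWh
  Ratio = LCOE / grid_price = 0.0807 / 0.0892 = 0.9047
  Grid parity achieved (ratio <= 1)? yes

0.9047


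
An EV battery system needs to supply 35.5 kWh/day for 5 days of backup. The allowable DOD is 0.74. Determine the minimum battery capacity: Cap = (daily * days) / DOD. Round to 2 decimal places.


Total energy needed = daily * days = 35.5 * 5 = 177.5 kWh
Account for depth of discharge:
  Cap = total_energy / DOD = 177.5 / 0.74
  Cap = 239.86 kWh

239.86


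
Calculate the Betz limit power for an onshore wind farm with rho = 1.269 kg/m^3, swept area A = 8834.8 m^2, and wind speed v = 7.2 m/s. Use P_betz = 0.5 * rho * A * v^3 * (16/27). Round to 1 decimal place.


The Betz coefficient Cp_max = 16/27 = 0.5926
v^3 = 7.2^3 = 373.248
P_betz = 0.5 * rho * A * v^3 * Cp_max
P_betz = 0.5 * 1.269 * 8834.8 * 373.248 * 0.5926
P_betz = 1239886.9 W

1239886.9


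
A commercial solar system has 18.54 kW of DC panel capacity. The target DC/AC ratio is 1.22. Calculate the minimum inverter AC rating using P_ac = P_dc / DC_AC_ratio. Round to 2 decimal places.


The inverter AC capacity is determined by the DC/AC ratio.
Given: P_dc = 18.54 kW, DC/AC ratio = 1.22
P_ac = P_dc / ratio = 18.54 / 1.22
P_ac = 15.20 kW

15.20


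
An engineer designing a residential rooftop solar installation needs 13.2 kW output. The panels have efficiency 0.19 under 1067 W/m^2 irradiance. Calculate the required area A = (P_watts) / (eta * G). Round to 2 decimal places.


Convert target power to watts: P = 13.2 * 1000 = 13200.0 W
Compute denominator: eta * G = 0.19 * 1067 = 202.73
Required area A = P / (eta * G) = 13200.0 / 202.73
A = 65.11 m^2

65.11


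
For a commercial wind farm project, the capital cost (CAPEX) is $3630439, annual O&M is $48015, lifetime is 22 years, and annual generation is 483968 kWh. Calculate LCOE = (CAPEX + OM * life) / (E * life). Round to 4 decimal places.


Total cost = CAPEX + OM * lifetime = 3630439 + 48015 * 22 = 3630439 + 1056330 = 4686769
Total generation = annual * lifetime = 483968 * 22 = 10647296 kWh
LCOE = 4686769 / 10647296
LCOE = 0.4402 $/kWh

0.4402


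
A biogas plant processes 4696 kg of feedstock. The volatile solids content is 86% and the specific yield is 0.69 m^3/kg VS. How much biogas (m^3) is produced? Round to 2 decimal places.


Compute volatile solids:
  VS = mass * VS_fraction = 4696 * 0.86 = 4038.56 kg
Calculate biogas volume:
  Biogas = VS * specific_yield = 4038.56 * 0.69
  Biogas = 2786.61 m^3

2786.61


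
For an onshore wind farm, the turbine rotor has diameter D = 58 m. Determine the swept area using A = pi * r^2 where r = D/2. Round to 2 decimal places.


Compute the rotor radius:
  r = D / 2 = 58 / 2 = 29.0 m
Calculate swept area:
  A = pi * r^2 = pi * 29.0^2
  A = 2642.08 m^2

2642.08


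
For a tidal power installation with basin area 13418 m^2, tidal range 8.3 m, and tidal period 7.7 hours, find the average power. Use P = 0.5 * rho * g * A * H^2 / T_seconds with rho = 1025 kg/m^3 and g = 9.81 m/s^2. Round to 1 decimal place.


Convert period to seconds: T = 7.7 * 3600 = 27720.0 s
H^2 = 8.3^2 = 68.89
P = 0.5 * rho * g * A * H^2 / T
P = 0.5 * 1025 * 9.81 * 13418 * 68.89 / 27720.0
P = 167653.9 W

167653.9


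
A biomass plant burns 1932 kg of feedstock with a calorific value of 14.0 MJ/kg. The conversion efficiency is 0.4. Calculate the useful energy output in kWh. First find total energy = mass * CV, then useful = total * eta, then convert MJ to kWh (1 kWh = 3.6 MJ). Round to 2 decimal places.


Total energy = mass * CV = 1932 * 14.0 = 27048.0 MJ
Useful energy = total * eta = 27048.0 * 0.4 = 10819.2 MJ
Convert to kWh: 10819.2 / 3.6
Useful energy = 3005.33 kWh

3005.33
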